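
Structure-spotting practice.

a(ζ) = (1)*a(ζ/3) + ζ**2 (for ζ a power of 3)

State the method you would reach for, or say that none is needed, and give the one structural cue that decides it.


Method: the master substitution — the call at ζ/3 makes this multiplicative recursion; the master-style substitution converts it to additive.


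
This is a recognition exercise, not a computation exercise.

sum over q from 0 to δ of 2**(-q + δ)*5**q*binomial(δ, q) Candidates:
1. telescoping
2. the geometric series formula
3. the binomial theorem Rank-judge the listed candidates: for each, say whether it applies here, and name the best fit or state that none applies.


Best approach: the binomial theorem — binomial coefficients against complementary powers of 5 and 2: recognize the binomial expansion and resum.
- telescoping — writing out consecutive terms as given produces no pairwise cancellation.
- the geometric series formula — there is no constant term-to-term ratio.
- the binomial theorem — a fit — the right tool for this form.


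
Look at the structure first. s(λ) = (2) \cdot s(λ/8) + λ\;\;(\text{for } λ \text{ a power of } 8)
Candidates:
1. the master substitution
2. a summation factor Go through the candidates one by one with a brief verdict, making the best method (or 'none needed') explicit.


Best approach: the master substitution — treat m = log base 8 of λ as the new clock: one recursion step advances m by one while λ scales by 8.
- the master substitution: yes — fits the structure here.
- a summation factor — a divided-index call is outside the fixed-shift first-order family a summation factor normalizes.


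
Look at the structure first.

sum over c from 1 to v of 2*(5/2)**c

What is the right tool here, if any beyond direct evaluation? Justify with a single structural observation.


Technique: the geometric series formula — consecutive terms stand in a fixed index-free ratio — the geometric sum formula closes it.


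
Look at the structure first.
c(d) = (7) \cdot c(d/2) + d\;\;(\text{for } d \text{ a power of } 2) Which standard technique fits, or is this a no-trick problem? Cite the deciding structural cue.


Best approach: the master substitution — the argument contracts 2-fold per step: reindex d exponentially and solve the linear recurrence in the new index.


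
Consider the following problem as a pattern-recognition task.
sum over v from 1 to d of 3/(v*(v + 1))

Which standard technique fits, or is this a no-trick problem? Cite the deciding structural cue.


Technique: telescoping — after splitting 3/(v*(v + 1)) into partial fractions, the pieces are shifted copies of one function and cancel telescopically.


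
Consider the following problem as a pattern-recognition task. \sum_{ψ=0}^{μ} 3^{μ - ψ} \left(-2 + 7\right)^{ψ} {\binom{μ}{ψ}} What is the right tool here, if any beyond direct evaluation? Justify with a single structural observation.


Diagnosis: the binomial theorem — {\binom{μ}{ψ}} weighting matched powers of (-2 + 7) and 3 is the expanded form of ((-2 + 7) + 3)^μ — fold it back up.


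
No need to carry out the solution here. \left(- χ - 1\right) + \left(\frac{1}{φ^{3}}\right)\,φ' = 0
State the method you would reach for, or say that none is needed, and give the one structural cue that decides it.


Method: separation of variables — separating collects all φ-dependence with the derivative and leaves all χ-dependence opposite: variables separate. The equation is exact as it stands too — a potential function exists — though separation reads the split structure directly.


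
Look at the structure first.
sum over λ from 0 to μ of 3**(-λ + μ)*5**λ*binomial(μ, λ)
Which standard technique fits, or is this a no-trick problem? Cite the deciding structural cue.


Technique: the binomial theorem — the summand is term λ of a binomial expansion in 5 and 3; the whole sum is a single power.


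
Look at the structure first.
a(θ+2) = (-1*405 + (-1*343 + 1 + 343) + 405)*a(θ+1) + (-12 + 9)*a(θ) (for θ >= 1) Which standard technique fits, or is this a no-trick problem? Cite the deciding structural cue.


Method: the characteristic-root method — fixed numeric weights on consecutive terms and no forcing term added: the root method in its home territory.


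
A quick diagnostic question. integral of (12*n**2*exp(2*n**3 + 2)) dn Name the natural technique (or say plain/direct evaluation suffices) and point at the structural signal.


Diagnosis: u-substitution — differentiating the inner expression 2*n**3 + 2 produces the factor 12*n**2 up to a constant multiple, so substituting u = 2*n**3 + 2 reduces everything to a one-variable integral in u.


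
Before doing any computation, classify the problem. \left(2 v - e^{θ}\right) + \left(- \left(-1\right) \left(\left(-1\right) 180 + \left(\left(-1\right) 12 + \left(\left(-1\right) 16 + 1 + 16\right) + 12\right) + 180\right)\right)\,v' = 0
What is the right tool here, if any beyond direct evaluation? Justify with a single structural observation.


Diagnosis: a linear integrating factor — arrange it as v' + 2·v = (the forcing term) and the integrating factor does the rest.


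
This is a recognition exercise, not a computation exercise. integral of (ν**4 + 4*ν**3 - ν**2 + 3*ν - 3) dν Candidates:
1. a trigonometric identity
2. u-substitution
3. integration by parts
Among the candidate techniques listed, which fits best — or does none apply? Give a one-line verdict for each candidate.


Best approach: no special technique — scan for structure and find none: constant multiples of powers of ν, integrate directly.
- a trigonometric identity: there is no trigonometric structure at all — the integrand carries no sine or cosine to rewrite.
- u-substitution — no substitution does more than relabel what direct integration already handles.
- integration by parts — parts would only shuffle a directly integrable integrand.


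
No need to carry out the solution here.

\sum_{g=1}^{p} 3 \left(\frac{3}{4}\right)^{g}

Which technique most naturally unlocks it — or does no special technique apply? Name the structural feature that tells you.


Best approach: the geometric series formula — each summand is the previous one scaled by \frac{3}{4}; that constant multiplier is itself the geometric structure.


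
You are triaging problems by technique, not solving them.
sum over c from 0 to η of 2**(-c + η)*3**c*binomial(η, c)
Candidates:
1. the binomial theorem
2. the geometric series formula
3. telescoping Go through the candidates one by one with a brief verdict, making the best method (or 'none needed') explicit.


Verdict: the binomial theorem — terms weighting binomial(η, c) against matched powers of 3 and 2 reassemble into (3 + 2)^η by the binomial theorem.
- the binomial theorem — yes, a natural case for it.
- the geometric series formula: the term-to-term ratio changes with the index, so the geometric formula cannot close it.
- telescoping: as presented, consecutive terms share no shifted copy to cancel against — no rewrite is on display to change that.


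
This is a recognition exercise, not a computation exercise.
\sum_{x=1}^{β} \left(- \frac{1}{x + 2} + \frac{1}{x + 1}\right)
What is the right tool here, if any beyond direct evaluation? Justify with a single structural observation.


Technique: telescoping — difference-of-shifts structure (each term adds \frac{1}{x + 1}, then subtracts its one-index-advanced value, which the following term adds back) leaves only the first and last pieces standing.


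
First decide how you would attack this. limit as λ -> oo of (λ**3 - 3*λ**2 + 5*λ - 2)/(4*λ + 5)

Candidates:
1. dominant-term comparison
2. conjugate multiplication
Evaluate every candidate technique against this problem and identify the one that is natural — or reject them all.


Best approach: dominant-term comparison — divide by the highest power of λ present: lower-order terms vanish and the dominant ratio remains.
- dominant-term comparison: yes, a natural case for it.
- conjugate multiplication — the conjugate move applies to radical differences, which this is not.


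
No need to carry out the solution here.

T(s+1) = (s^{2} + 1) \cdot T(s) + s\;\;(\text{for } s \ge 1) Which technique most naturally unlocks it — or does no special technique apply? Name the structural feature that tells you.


Best approach: a summation factor — because the multiplier s^{2} + 1 is index-dependent, divide through by its running product and sum the resulting differences.


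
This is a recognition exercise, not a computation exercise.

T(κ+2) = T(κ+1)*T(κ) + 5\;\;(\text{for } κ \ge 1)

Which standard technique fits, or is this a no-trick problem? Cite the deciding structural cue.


Best approach: no special technique — the new term depends nonlinearly on the old ones, which disqualifies every superposition-based technique.


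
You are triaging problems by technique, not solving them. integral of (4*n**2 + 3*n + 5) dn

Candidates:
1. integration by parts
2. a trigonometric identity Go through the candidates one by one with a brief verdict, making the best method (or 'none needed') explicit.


Best approach: no special technique — scan for structure and find none: constant multiples of powers of n, integrate directly.
- integration by parts — parts would only shuffle a directly integrable integrand.
- a trigonometric identity — with no trigonometric functions present, identity rewriting has no target.


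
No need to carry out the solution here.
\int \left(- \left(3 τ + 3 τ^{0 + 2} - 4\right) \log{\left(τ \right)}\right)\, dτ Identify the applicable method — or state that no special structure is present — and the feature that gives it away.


Diagnosis: integration by parts — one parts step with u = \log{\left(τ \right)} trades the logarithm for an algebraic integrand.


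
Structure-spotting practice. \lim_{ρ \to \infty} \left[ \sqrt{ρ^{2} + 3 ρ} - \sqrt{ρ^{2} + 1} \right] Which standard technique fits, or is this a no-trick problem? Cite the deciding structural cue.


Diagnosis: conjugate multiplication — this difference gives up after one conjugate multiplication — the radical structure cancels against its conjugate.


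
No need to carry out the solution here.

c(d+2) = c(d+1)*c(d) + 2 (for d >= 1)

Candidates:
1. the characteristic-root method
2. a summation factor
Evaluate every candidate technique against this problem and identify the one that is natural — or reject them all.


Diagnosis: no special technique — the new term depends nonlinearly on the old ones, which disqualifies every superposition-based technique.
- the characteristic-root method — nonlinearity rules out exponential-mode superposition from the start.
- a summation factor: no summation factor applies — the rule is not linear in the sequence values.


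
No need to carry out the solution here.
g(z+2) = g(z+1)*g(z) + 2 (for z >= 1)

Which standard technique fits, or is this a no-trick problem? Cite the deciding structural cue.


Diagnosis: no special technique — the recurrence is nonlinear in the sequence values; study it directly, no linear machinery applies.


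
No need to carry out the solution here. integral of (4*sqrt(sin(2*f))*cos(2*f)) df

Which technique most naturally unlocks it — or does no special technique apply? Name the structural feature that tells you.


Best approach: u-substitution — collected, the integrand has one factor that is, up to a constant, the derivative of an inner expression the rest depends on — substitute for that inner expression.


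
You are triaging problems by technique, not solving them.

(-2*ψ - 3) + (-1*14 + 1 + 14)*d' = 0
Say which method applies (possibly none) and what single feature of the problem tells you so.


Best approach: no special technique — solved for the derivative, d never appears on the right — this is a direct integration in ψ, not a differential-equations problem at heart.


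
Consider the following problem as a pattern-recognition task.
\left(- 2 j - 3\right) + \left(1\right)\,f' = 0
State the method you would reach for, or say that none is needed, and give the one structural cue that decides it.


Technique: no special technique — the slope is a function of j alone, so integrate both sides directly.


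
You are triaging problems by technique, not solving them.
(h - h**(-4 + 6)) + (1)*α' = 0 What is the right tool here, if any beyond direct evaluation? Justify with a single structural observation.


Best approach: no special technique — the slope is a pure function of h; integrate both sides and be done.


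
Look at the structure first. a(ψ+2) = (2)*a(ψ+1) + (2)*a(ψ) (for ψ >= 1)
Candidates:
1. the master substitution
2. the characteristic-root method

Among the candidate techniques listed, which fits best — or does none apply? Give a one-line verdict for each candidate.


Best approach: the characteristic-root method — every coefficient is a fixed number and the forcing is zero — substitute r^ψ and read off the root equation.
- the master substitution — with no divided-index recursive call, reindexing by powers of a base buys nothing.
- the characteristic-root method: applies; the problem has the shape this method handles.


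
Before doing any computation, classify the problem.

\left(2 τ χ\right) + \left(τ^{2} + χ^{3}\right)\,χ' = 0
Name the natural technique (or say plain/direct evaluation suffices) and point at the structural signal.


Verdict: the exact-equation method — checking ∂/∂χ of 2 τ χ against ∂/∂τ of τ^{2} + χ^{3}: they match — the equation is exact as it stands.


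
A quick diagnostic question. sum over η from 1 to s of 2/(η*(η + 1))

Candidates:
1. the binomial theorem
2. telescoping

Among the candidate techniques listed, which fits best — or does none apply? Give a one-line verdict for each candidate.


Best approach: telescoping — after splitting 2/(η*(η + 1)) into partial fractions, the pieces are shifted copies of one function and cancel telescopically.
- the binomial theorem: there is no sum-raised-to-a-power identity hiding in these terms.
- telescoping: applies; the problem has the shape this method handles.


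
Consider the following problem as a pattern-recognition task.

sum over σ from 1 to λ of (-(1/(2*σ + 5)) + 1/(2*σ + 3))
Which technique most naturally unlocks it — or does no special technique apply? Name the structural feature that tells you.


Diagnosis: telescoping — the piece each term subtracts is 1/(2*σ + 3) advanced by one index, and it reappears with a plus sign leading the following term — the sum collapses to its boundary terms.


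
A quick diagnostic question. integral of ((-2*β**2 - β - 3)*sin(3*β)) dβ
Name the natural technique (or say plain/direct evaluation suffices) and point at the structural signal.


Diagnosis: integration by parts — a polynomial factor -2*β**2 - β - 3 multiplies sin(3*β); differentiating -2*β**2 - β - 3 lowers its degree while sin(3*β) integrates cleanly, so parts wins.


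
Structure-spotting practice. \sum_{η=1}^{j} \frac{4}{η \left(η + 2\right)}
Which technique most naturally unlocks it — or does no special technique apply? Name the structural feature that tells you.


Technique: telescoping — split \frac{4}{η \left(η + 2\right)} by partial fractions and the pieces are one function at shifted arguments — interior terms cancel.


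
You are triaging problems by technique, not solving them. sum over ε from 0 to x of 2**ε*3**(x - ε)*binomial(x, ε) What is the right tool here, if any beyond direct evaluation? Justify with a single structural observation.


Method: the binomial theorem — binomial(x, ε) weighting matched powers of 2 and 3 is the expanded form of (2 + 3)^x — fold it back up.


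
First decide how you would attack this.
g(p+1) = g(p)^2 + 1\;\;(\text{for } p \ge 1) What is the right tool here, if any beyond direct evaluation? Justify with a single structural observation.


Verdict: no special technique — the update rule curves (it is not linear in the unknown sequence), so no superposition-based closed form attaches — iterate or study it directly.


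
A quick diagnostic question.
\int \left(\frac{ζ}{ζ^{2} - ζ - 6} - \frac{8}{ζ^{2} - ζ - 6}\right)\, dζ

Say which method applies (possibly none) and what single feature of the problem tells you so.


Best approach: partial fractions — the integrand is a proper rational function and its denominator ζ^{2} - ζ - 6 factors into distinct pieces, so it splits into simple fractions.


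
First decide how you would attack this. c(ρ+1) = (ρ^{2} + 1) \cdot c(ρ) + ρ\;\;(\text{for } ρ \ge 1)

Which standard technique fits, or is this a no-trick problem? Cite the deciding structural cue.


Method: a summation factor — one step of memory with a weight ρ^{2} + 1 that changes as the index grows — the summation-factor construction is built for this.


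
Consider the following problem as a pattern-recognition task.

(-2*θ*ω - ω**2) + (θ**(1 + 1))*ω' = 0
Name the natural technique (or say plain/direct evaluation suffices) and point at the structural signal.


Method: the homogeneous substitution — solved for the derivative, the right side is unchanged under scaling θ and ω together — it depends only on the ratio ω/θ, so substitute a single ratio variable. A Bernoulli rewrite works here as the equation stands — the homogeneous substitution is the more immediate reading.


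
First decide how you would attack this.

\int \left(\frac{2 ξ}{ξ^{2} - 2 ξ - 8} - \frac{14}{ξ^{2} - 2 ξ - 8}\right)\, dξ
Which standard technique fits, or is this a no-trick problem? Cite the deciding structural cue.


Verdict: partial fractions — the bottom, ξ^{2} - 2 ξ - 8, comes apart into simple factors, and a proper rational function over split factors decomposes.


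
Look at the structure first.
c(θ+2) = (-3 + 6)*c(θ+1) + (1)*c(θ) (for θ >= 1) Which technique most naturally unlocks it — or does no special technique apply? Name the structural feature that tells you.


Technique: the characteristic-root method — this is the constant-coefficient homogeneous case — the whole solution in θ reduces to a polynomial's roots.


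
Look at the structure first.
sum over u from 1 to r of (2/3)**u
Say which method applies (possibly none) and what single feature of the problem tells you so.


Method: the geometric series formula — consecutive terms stand in a fixed index-free ratio — the geometric sum formula closes it.


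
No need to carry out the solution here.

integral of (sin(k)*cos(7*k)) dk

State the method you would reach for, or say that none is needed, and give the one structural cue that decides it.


Verdict: a trigonometric identity — mixed-frequency products such as sin(k)*cos(7*k) are designed for the product-to-sum formula.


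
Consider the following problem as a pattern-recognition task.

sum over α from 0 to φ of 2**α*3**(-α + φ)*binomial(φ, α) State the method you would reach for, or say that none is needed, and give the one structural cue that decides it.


Method: the binomial theorem — binomial(φ, α) weighting matched powers of 2 and 3 is the expanded form of (2 + 3)^φ — fold it back up.


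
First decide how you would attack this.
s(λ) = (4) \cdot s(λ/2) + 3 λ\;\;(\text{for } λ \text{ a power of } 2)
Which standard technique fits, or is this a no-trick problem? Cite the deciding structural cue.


Technique: the master substitution — the argument shrinks by the factor 2, so measure the index on a logarithmic scale and the recursion becomes a shift.


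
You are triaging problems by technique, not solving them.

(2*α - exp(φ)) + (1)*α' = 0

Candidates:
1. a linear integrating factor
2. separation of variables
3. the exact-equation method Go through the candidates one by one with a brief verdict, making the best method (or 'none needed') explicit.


Diagnosis: a linear integrating factor — the unknown enters only to the first power against a nonzero forcing term — the integrating-factor template applies directly.
- a linear integrating factor — applies; the problem has the shape this method handles.
- separation of variables: no algebra isolates the independent variable on one side and the unknown on the other.
- the exact-equation method — the cross partial derivatives disagree, so no single potential exists.


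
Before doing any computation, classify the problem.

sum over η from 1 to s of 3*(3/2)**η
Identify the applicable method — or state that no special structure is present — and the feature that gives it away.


Verdict: the geometric series formula — each summand is the previous one scaled by 3/2; that constant multiplier is itself the geometric structure.


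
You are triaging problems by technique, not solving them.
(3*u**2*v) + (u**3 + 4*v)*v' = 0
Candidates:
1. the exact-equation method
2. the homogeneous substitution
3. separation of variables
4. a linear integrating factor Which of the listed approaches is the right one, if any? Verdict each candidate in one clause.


Technique: the exact-equation method — 3*u**2*v and u**3 + 4*v pass the exactness check on the nose, so no integrating factor in u or v is needed at all.
- the exact-equation method: yes — fits the structure here.
- the homogeneous substitution: the ratio substitution does not collapse this equation.
- separation of variables: no division isolates the independent variable from the unknown.
- a linear integrating factor: the unknown enters nonlinearly (through a power, a denominator, or a transcendental function), which the linear integrating-factor recipe cannot absorb as-is — any repair would come from a preliminary substitution, not the factor.


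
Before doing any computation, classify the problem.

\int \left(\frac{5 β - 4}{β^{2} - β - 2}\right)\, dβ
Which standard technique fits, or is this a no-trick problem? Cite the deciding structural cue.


Best approach: partial fractions — rational integrand, reducible denominator β^{2} - β - 2: decompose first, integrate second.


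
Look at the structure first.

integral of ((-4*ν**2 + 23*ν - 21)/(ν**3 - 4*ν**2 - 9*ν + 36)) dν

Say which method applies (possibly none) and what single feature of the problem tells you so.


Verdict: partial fractions — the factorization of ν**3 - 4*ν**2 - 9*ν + 36 is the whole battle; after it, each term is a table integral.


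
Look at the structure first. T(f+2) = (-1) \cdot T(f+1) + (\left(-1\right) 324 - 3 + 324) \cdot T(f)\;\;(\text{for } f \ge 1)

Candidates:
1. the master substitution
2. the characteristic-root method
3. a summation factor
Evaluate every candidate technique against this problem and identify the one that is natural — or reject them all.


Diagnosis: the characteristic-root method — constant coefficients and linearity mean the ansatz r^f reduces it to solving the characteristic polynomial.
- the master substitution: the recursion steps by a constant offset, so exponential reindexing is pointless.
- the characteristic-root method — applies; the problem has the shape this method handles.
- a summation factor: the recurrence reaches back more than one step, outside the first-order family a summation factor normalizes.


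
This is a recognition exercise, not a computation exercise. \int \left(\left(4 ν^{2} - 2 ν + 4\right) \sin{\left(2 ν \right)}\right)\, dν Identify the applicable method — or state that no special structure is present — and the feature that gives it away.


Method: integration by parts — 4 ν^{2} - 2 ν + 4 dies after finitely many derivatives while \sin{\left(2 ν \right)} cycles under integration — the tabular/parts setup.


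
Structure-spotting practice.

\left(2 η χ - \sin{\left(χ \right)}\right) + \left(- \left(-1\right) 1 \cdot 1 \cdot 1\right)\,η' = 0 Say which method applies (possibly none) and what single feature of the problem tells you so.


Best approach: a linear integrating factor — linear in the unknown with genuine forcing: multiply through by the exponential of the integrated coefficient and the left side closes into one derivative.


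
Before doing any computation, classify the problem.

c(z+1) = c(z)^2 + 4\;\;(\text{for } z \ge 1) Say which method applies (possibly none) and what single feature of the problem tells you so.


Technique: no special technique — no ansatz, no master substitution, no summation factor survives the nonlinearity here.


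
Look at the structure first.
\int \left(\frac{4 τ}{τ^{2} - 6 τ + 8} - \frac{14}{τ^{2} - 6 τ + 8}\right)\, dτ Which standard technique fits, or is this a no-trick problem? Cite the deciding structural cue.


Best approach: partial fractions — the denominator τ^{2} - 6 τ + 8 factors, so the quotient decomposes into elementary partial fractions term by term.


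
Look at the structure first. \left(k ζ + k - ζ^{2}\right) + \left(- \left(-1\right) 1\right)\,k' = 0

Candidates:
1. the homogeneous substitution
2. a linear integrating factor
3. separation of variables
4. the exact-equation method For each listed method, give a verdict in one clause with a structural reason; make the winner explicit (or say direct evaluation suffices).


Best approach: a linear integrating factor — the unknown enters only to the first power against a nonzero forcing term — the integrating-factor template applies directly.
- the homogeneous substitution — rescaling both variables together changes the slope, so no ratio substitution collapses it.
- a linear integrating factor — yes — fits the structure here.
- separation of variables: the two dependences do not factor apart.
- the exact-equation method — the cross partial derivatives disagree, so no single potential exists.


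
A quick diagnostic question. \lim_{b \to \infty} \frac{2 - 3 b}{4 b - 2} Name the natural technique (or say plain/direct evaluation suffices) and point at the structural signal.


Diagnosis: dominant-term comparison — as b grows, only the highest-degree terms matter — compare leading terms and read the limit off. Viewed as a single quotient this is an ∞/∞ form — an at-infinity application of l'Hôpital's rule would also resolve it; comparing leading growth reads the answer without differentiating.


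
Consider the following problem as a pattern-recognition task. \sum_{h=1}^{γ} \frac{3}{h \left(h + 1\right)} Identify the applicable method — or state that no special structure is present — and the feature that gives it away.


Technique: telescoping — the denominator's roots in \frac{3}{h \left(h + 1\right)} sit an integer apart: decomposition produces a self-cancelling chain.


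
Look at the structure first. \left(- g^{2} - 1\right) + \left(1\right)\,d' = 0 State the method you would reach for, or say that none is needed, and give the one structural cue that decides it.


Technique: no special technique — with d absent the equation is not coupled at all: direct integration in g.


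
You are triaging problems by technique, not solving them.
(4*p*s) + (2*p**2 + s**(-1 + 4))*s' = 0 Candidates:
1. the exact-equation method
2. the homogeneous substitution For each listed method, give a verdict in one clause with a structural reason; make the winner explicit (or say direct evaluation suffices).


Method: the exact-equation method — equality of cross partials is the green light — assemble the potential function term by term.
- the exact-equation method — applicable, and directly so.
- the homogeneous substitution — the slope does not depend on the ratio of the variables alone.


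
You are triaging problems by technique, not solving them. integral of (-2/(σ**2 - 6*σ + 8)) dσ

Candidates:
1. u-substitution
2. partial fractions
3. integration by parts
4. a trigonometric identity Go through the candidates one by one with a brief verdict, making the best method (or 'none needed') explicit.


Best approach: partial fractions — rational integrand, reducible denominator σ**2 - 6*σ + 8: decompose first, integrate second.
- u-substitution: no subexpression of the integrand serves as a whole-integral substitution inner — individual terms may offer their own, but none carries its derivative as a factor of the full integrand; a working change of variable would have to be constructed from outside the expression.
- partial fractions — yes — fits the structure here.
- integration by parts: the nonconstant-polynomial-times-standard-kernel pattern (an exp, sine, cosine, or logarithm partner) is absent.
- a trigonometric identity: with no trigonometric functions present, identity rewriting has no target.


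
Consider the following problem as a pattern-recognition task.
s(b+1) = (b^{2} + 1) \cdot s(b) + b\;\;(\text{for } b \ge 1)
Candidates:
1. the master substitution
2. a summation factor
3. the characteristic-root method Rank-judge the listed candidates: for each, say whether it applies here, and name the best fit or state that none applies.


Verdict: a summation factor — first-order linear but the coefficient b^{2} + 1 moves with the index — divide by the cumulative product and telescope.
- the master substitution: no fixed divisor shrinks the index between calls.
- a summation factor: applies; the problem has the shape this method handles.
- the characteristic-root method: the coefficients change with the index, which the root method cannot absorb.


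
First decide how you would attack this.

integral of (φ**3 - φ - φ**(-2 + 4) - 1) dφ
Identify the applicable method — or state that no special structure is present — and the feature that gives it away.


Technique: no special technique — every term is a constant multiple of a power of φ; term-wise power-rule integration needs no preliminary transformation.


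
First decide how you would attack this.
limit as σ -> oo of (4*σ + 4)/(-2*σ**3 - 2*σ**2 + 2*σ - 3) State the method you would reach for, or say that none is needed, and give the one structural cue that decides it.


Method: dominant-term comparison — divide through by the highest power of σ; every lower-order term dies and the dominant terms decide the limit. As a single quotient, the ∞/∞ shape would yield to repeated differentiation as well — the growth comparison gets there in one look.


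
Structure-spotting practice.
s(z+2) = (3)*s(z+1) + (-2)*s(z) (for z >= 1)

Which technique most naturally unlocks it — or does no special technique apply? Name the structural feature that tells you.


Technique: the characteristic-root method — fixed numeric weights on consecutive terms and no forcing term added: the root method in its home territory.


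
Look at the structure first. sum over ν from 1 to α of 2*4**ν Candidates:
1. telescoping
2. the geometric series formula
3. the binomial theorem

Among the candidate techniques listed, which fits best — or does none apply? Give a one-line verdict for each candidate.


Diagnosis: the geometric series formula — each term is 4 times the previous one, so the geometric-series formula applies directly.
- telescoping: neither a shifted-difference shape nor integer-spaced poles are present.
- the geometric series formula: yes, a natural case for it.
- the binomial theorem: the summand does not match any term pattern of an expanded binomial power.


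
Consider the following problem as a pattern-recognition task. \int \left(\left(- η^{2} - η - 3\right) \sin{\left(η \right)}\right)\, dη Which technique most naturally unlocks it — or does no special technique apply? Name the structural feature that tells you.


Method: integration by parts — the integrand splits as - η^{2} - η - 3 times \sin{\left(η \right)} — repeatedly differentiating the polynomial part kills it, which is the parts ladder.


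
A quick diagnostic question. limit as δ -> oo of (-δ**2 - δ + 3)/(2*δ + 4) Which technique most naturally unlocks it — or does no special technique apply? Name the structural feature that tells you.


Diagnosis: dominant-term comparison — as δ grows, only the highest-degree terms matter — compare leading terms and read the limit off. l'Hôpital's at-infinity variant applies to the expression viewed as a single quotient; the leading-term comparison is the direct route.


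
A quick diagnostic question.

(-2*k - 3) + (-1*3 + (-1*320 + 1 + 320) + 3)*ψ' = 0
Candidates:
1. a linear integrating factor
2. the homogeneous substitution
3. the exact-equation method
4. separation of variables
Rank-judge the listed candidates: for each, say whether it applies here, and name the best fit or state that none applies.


Best approach: no special technique — the slope is a pure function of k; integrate both sides and be done.
- a linear integrating factor — with the unknown absent the integrating factor is a formality; direct integration is the working structure.
- the homogeneous substitution — the slope changes under joint rescaling, failing the degree-zero test.
- the exact-equation method — no dependence on the unknown anywhere: exactness is a label without content here.
- separation of variables — separation is only trivially available — with the unknown absent from the slope this is a direct integration, not a separation problem.


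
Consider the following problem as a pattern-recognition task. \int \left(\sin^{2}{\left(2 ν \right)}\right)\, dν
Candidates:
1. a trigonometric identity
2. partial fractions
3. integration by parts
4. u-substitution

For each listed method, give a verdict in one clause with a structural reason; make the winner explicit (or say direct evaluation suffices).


Verdict: a trigonometric identity — the even exponent on \sin^{2}{\left(2 ν \right)} signals one move: rewrite via cos of the doubled angle.
- a trigonometric identity — yes, a natural case for it.
- partial fractions — the expression is not a ratio of polynomials that decomposes further.
- integration by parts — not the natural route: no polynomial-kernel product appears — a recursive parts reduction of the trigonometric product exists, but the identity rewrite is direct.
- u-substitution: no subexpression of the integrand pairs with its own derivative as a factor — individual terms may offer their own substitutions, but any change of variable covering the whole integral would have to be constructed from outside the expression.


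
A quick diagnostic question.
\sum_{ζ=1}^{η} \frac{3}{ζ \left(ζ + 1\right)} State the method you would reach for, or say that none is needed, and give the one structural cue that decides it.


Diagnosis: telescoping — the denominator's roots in \frac{3}{ζ \left(ζ + 1\right)} sit an integer apart: decomposition produces a self-cancelling chain.


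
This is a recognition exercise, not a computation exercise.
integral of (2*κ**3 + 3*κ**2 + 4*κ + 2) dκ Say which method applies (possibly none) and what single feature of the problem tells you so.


Technique: no special technique — the integrand is a sum of constant multiples of powers of κ — integrate term by term.


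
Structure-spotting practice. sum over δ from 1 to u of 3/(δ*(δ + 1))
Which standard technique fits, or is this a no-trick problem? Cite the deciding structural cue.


Method: telescoping — 3/(δ*(δ + 1)) hides a difference of shifted reciprocals — decompose it and the middle of the sum vanishes.


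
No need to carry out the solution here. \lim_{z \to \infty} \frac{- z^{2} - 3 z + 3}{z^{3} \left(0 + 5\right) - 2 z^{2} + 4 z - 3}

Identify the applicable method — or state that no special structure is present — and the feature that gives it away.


Best approach: dominant-term comparison — divide through by the highest power of z; every lower-order term dies and the dominant terms decide the limit. As a single quotient, the ∞/∞ shape would yield to repeated differentiation as well — the growth comparison gets there in one look.


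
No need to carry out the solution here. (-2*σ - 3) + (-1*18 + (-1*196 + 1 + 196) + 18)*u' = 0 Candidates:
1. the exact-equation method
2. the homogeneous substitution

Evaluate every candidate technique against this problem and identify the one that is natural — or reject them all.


Method: no special technique — solved for the derivative, u never appears on the right — this is a direct integration in σ, not a differential-equations problem at heart.
- the exact-equation method — the unknown never enters the equation — exactness holds emptily, with nothing for the method to add.
- the homogeneous substitution — the ratio substitution does not collapse this equation.


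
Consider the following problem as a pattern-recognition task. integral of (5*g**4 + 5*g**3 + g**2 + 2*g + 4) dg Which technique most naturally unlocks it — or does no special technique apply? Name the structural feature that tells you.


Method: no special technique — nothing composite, nothing rational, nothing trigonometric — each constant-multiple power of g integrates by the power rule alone.


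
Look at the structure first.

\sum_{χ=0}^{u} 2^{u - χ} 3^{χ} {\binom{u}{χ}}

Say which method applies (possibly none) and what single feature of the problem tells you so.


Method: the binomial theorem — terms weighting {\binom{u}{χ}} against matched powers of 3 and 2 reassemble into (3 + 2)^u by the binomial theorem.


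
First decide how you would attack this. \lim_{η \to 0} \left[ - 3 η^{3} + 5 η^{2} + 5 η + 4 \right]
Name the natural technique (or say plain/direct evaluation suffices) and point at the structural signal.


Method: no special technique — no vanishing denominator and no indeterminate clash at the point — evaluation is immediate.


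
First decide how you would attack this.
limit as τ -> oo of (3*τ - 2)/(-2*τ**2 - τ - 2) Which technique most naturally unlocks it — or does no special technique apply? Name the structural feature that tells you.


Technique: dominant-term comparison — divide through by the highest power of τ; every lower-order term dies and the dominant terms decide the limit. Differentiating the expression as a single quotient would eventually settle it as well; matching dominant growth settles it immediately.


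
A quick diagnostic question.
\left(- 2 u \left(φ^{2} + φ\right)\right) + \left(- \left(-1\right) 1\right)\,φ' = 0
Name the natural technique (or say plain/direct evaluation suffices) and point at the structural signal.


Verdict: separation of variables — all dependence on the two variables factors apart, the defining separable shape. A Bernoulli substitution applies to this equation as given; separation takes the same equation in its displayed form.


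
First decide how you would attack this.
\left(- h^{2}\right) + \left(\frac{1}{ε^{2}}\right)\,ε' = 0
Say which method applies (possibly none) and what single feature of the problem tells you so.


Verdict: separation of variables — solved for the derivative, the right side splits multiplicatively into a function of each variable alone — divide and integrate each side. An exactness check succeeds on this form as well — separation and the potential function arrive at the same answer, separation more directly.


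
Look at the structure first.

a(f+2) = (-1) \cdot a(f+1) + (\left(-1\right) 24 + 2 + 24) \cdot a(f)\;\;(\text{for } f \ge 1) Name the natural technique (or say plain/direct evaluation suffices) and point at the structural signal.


Best approach: the characteristic-root method — linear, homogeneous, constant coefficients: solutions of the form r^f exist — find the roots of the characteristic polynomial.


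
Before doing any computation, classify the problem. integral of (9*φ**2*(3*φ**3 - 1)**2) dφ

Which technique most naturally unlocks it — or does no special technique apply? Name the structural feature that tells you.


Verdict: u-substitution — gathered as a product, the integrand carries the factor 9*φ**2 — up to a constant, the derivative of the inner expression 3*φ**3 - 1 — so u = 3*φ**3 - 1 collapses the integral. Brute-force expansion works too — the substitution sees the structure instead of grinding through terms.
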